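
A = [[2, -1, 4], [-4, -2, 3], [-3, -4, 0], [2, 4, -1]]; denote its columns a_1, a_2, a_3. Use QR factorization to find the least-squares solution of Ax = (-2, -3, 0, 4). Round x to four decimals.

x = (0.0959, 0.3567, -0.5935)

e_1 = a_1/‖a_1‖ = (2, -4, -3, 2)/5.7446 = (0.3482, -0.6963, -0.5222, 0.3482).
r_{12} = e_1·a_2 = 4.5260.
u_2 = a_2 − 4.5260·e_1 = (-2.5758, 1.1515, -1.6364, 2.4242).
‖u_2‖ = 4.0639, so e_2 = (-0.6338, 0.2834, -0.4027, 0.5965).
r_{13} = e_1·a_3 = -1.0445; r_{23} = e_2·a_3 = -2.2817.
u_3 = a_3 + 1.0445·e_1 + 2.2817·e_2 = (2.9174, 2.9193, -1.4642, 0.7248).
‖u_3‖ = 4.4388, so e_3 = (0.6573, 0.6577, -0.3299, 0.1633).
Qᵀb = (2.7852, 2.8037, -2.6344).
Back-substitute: x_3 = -2.6344/4.4388 = -0.5935.
x_2 = (2.8037 + 2.2817·(-0.5935))/4.0639 = 0.3567.
x_1 = (2.7852 − 4.5260·0.3567 + 1.0445·(-0.5935))/5.7446 = 0.0959.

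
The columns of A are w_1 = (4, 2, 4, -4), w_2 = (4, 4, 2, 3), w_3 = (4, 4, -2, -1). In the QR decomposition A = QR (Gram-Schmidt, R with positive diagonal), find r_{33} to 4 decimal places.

r_{33} = 4.6128

w_1 = (4, 2, 4, -4); ‖w_1‖ = 7.2111, so e_1 = (0.5547, 0.2774, 0.5547, -0.5547).
e_1·w_2 = 0.5547·4 + 0.2774·4 + 0.5547·2 + (-0.5547)·3 = 2.7735.
u_2 = w_2 − 2.7735·e_1 = (2.4615, 3.2308, 0.4615, 4.5385).
‖u_2‖ = 6.1080, so e_2 = (0.4030, 0.5289, 0.0756, 0.7430).
e_1·w_3 = 0.5547·4 + 0.2774·4 + 0.5547·(-2) + (-0.5547)·(-1) = 2.7735; e_2·w_3 = 0.4030·4 + 0.5289·4 + 0.0756·(-2) + 0.7430·(-1) = 2.8336.
u_3 = w_3 − 2.7735·e_1 − 2.8336·e_2 = (1.3196, 1.7320, -3.7526, -1.5670).
r_{33} = ‖u_3‖ = 4.6128.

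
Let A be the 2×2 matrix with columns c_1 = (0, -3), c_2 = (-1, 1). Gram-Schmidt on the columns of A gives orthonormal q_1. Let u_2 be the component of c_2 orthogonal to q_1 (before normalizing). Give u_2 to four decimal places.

q_1 = c_1/‖c_1‖ = (0, -3)/3.0000 = (0.0000, -1.0000).
r_{12} = q_1·c_2 = -1.0000.
u_2 = c_2 + 1.0000·q_1 = (-1.0000, 0.0000).

u_2 = (-1.0000, 0.0000)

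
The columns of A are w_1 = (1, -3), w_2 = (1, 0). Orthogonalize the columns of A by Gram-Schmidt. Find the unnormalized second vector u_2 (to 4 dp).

w_1 = (1, -3); ‖w_1‖ = 3.1623, so q_1 = (0.3162, -0.9487).
q_1·w_2 = 0.3162·1 + (-0.9487)·0 = 0.3162.
u_2 = w_2 − 0.3162·q_1 = (0.9000, 0.3000).

u_2 = (0.9000, 0.3000)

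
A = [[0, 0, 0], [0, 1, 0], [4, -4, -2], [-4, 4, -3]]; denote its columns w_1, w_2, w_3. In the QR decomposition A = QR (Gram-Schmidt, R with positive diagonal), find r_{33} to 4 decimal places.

w_1 = (0, 0, 4, -4); ‖w_1‖ = 5.6569, so e_1 = (0.0000, 0.0000, 0.7071, -0.7071).
e_1·w_2 = 0.0000·0 + 0.0000·1 + 0.7071·(-4) + (-0.7071)·4 = -5.6569.
u_2 = w_2 + 5.6569·e_1 = (0.0000, 1.0000, 0.0000, 0.0000).
‖u_2‖ = 1.0000, so e_2 = (0.0000, 1.0000, 0.0000, 0.0000).
e_1·w_3 = 0.0000·0 + 0.0000·0 + 0.7071·(-2) + (-0.7071)·(-3) = 0.7071; e_2·w_3 = 0.0000·0 + 1.0000·0 + (0.0000)·(-2) + 0.0000·(-3) = 0.0000.
u_3 = w_3 − 0.7071·e_1 + 0.0000·e_2 = (0.0000, 0.0000, -2.5000, -2.5000).
r_{33} = ‖u_3‖ = 3.5355.

r_{33} = 3.5355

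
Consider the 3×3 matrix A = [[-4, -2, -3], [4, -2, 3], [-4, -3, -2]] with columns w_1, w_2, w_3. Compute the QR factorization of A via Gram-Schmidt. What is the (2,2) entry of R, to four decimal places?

w_1 = (-4, 4, -4); ‖w_1‖ = 6.9282, so q_1 = (-0.5774, 0.5774, -0.5774).
q_1·w_2 = (-0.5774)·(-2) + 0.5774·(-2) + (-0.5774)·(-3) = 1.7321.
u_2 = w_2 − 1.7321·q_1 = (-1.0000, -3.0000, -2.0000).
r_{22} = ‖u_2‖ = 3.7417.

r_{22} = 3.7417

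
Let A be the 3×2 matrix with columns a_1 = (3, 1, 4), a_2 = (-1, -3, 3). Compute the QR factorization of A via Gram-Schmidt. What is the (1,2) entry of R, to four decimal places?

a_1 = (3, 1, 4); ‖a_1‖ = 5.0990, so e_1 = (0.5883, 0.1961, 0.7845).
r_{12} = e_1·a_2 = 1.1767.

r_{12} = 1.1767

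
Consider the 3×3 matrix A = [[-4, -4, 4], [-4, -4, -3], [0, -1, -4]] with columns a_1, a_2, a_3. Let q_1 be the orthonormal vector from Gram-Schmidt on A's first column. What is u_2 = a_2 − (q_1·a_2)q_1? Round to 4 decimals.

u_2 = (0.0000, 0.0000, -1.0000)

q_1 = a_1/‖a_1‖ = (-4, -4, 0)/5.6569 = (-0.7071, -0.7071, 0.0000).
r_{12} = q_1·a_2 = 5.6569.
u_2 = a_2 − 5.6569·q_1 = (0.0000, 0.0000, -1.0000).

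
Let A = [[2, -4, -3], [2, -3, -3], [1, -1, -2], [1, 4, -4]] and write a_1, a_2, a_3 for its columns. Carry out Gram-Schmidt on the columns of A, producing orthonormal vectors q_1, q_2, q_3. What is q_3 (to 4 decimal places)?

q_3 = (-0.4916, 0.7422, -0.4530, -0.0482)

a_1 = (2, 2, 1, 1); ‖a_1‖ = 3.1623, so q_1 = (0.6325, 0.6325, 0.3162, 0.3162).
q_1·a_2 = 0.6325·(-4) + 0.6325·(-3) + 0.3162·(-1) + 0.3162·4 = -3.4785.
u_2 = a_2 + 3.4785·q_1 = (-1.8000, -0.8000, 0.1000, 5.1000).
‖u_2‖ = 5.4681, so q_2 = (-0.3292, -0.1463, 0.0183, 0.9327).
q_1·a_3 = 0.6325·(-3) + 0.6325·(-3) + 0.3162·(-2) + 0.3162·(-4) = -5.6921; q_2·a_3 = (-0.3292)·(-3) + (-0.1463)·(-3) + 0.0183·(-2) + 0.9327·(-4) = -2.3409.
u_3 = a_3 + 5.6921·q_1 + 2.3409·q_2 = (-0.1706, 0.2575, -0.1572, -0.0167).
‖u_3‖ = 0.3470, so q_3 = (-0.4916, 0.7422, -0.4530, -0.0482).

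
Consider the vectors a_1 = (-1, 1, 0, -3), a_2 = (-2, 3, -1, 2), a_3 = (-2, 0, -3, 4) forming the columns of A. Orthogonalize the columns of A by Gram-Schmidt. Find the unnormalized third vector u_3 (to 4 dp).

u_3 = (-1.2640, -1.5228, -2.2132, -0.0863)

q_1 = a_1/‖a_1‖ = (-1, 1, 0, -3)/3.3166 = (-0.3015, 0.3015, 0.0000, -0.9045).
r_{12} = q_1·a_2 = -0.3015.
u_2 = a_2 + 0.3015·q_1 = (-2.0909, 3.0909, -1.0000, 1.7273).
‖u_2‖ = 4.2319, so q_2 = (-0.4941, 0.7304, -0.2363, 0.4082).
r_{13} = q_1·a_3 = -3.0151; r_{23} = q_2·a_3 = 3.3297.
u_3 = a_3 + 3.0151·q_1 − 3.3297·q_2 = (-1.2640, -1.5228, -2.2132, -0.0863).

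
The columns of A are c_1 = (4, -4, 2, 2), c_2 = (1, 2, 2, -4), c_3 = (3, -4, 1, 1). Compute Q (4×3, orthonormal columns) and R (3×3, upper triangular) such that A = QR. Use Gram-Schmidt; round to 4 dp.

c_1 = (4, -4, 2, 2); ‖c_1‖ = 6.3246, so q_1 = (0.6325, -0.6325, 0.3162, 0.3162).
q_1·c_2 = 0.6325·1 + (-0.6325)·2 + 0.3162·2 + 0.3162·(-4) = -1.2649.
u_2 = c_2 + 1.2649·q_1 = (1.8000, 1.2000, 2.4000, -3.6000).
‖u_2‖ = 4.8374, so q_2 = (0.3721, 0.2481, 0.4961, -0.7442).
q_1·c_3 = 0.6325·3 + (-0.6325)·(-4) + 0.3162·1 + 0.3162·1 = 5.0596; q_2·c_3 = 0.3721·3 + 0.2481·(-4) + 0.4961·1 + (-0.7442)·1 = -0.1240.
u_3 = c_3 − 5.0596·q_1 + 0.1240·q_2 = (-0.1538, -0.7692, -0.5385, -0.6923).
‖u_3‖ = 1.1767, so q_3 = (-0.1307, -0.6537, -0.4576, -0.5883).

Q = [[0.6325, 0.3721, -0.1307], [-0.6325, 0.2481, -0.6537], [0.3162, 0.4961, -0.4576], [0.3162, -0.7442, -0.5883]], R = [[6.3246, -1.2649, 5.0596], [0.0000, 4.8374, -0.1240], [0.0000, 0.0000, 1.1767]]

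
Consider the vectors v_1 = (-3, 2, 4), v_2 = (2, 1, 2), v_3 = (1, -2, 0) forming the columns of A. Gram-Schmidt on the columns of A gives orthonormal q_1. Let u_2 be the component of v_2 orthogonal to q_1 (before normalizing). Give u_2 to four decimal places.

v_1 = (-3, 2, 4); ‖v_1‖ = 5.3852, so q_1 = (-0.5571, 0.3714, 0.7428).
q_1·v_2 = (-0.5571)·2 + 0.3714·1 + 0.7428·2 = 0.7428.
u_2 = v_2 − 0.7428·q_1 = (2.4138, 0.7241, 1.4483).

u_2 = (2.4138, 0.7241, 1.4483)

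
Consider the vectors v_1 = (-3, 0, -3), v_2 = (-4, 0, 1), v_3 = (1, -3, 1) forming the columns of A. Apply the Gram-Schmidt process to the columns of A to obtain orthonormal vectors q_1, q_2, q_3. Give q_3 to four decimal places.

q_3 = (0.0000, -1.0000, 0.0000)

v_1 = (-3, 0, -3); ‖v_1‖ = 4.2426, so q_1 = (-0.7071, 0.0000, -0.7071).
q_1·v_2 = (-0.7071)·(-4) + 0.0000·0 + (-0.7071)·1 = 2.1213.
u_2 = v_2 − 2.1213·q_1 = (-2.5000, 0.0000, 2.5000).
‖u_2‖ = 3.5355, so q_2 = (-0.7071, 0.0000, 0.7071).
q_1·v_3 = (-0.7071)·1 + 0.0000·(-3) + (-0.7071)·1 = -1.4142; q_2·v_3 = (-0.7071)·1 + 0.0000·(-3) + 0.7071·1 = 0.0000.
u_3 = v_3 + 1.4142·q_1 + 0.0000·q_2 = (0.0000, -3.0000, 0.0000).
‖u_3‖ = 3.0000, so q_3 = (0.0000, -1.0000, 0.0000).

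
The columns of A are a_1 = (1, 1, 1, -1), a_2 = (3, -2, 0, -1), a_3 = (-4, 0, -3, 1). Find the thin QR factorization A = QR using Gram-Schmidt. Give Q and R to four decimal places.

a_1 = (1, 1, 1, -1); ‖a_1‖ = 2.0000, so e_1 = (0.5000, 0.5000, 0.5000, -0.5000).
e_1·a_2 = 0.5000·3 + 0.5000·(-2) + 0.5000·0 + (-0.5000)·(-1) = 1.0000.
u_2 = a_2 − 1.0000·e_1 = (2.5000, -2.5000, -0.5000, -0.5000).
‖u_2‖ = 3.6056, so e_2 = (0.6934, -0.6934, -0.1387, -0.1387).
e_1·a_3 = 0.5000·(-4) + 0.5000·0 + 0.5000·(-3) + (-0.5000)·1 = -4.0000; e_2·a_3 = 0.6934·(-4) + (-0.6934)·0 + (-0.1387)·(-3) + (-0.1387)·1 = -2.4962.
u_3 = a_3 + 4.0000·e_1 + 2.4962·e_2 = (-0.2692, 0.2692, -1.3462, -1.3462).
‖u_3‖ = 1.9415, so e_3 = (-0.1387, 0.1387, -0.6934, -0.6934).

Q = [[0.5000, 0.6934, -0.1387], [0.5000, -0.6934, 0.1387], [0.5000, -0.1387, -0.6934], [-0.5000, -0.1387, -0.6934]], R = [[2.0000, 1.0000, -4.0000], [0.0000, 3.6056, -2.4962], [0.0000, 0.0000, 1.9415]]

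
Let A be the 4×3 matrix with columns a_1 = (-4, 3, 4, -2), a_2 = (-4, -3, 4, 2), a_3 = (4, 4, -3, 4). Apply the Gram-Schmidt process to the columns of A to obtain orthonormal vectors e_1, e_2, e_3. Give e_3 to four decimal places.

a_1 = (-4, 3, 4, -2); ‖a_1‖ = 6.7082, so e_1 = (-0.5963, 0.4472, 0.5963, -0.2981).
e_1·a_2 = (-0.5963)·(-4) + 0.4472·(-3) + 0.5963·4 + (-0.2981)·2 = 2.8324.
u_2 = a_2 − 2.8324·e_1 = (-2.3111, -4.2667, 2.3111, 2.8444).
‖u_2‖ = 6.0809, so e_2 = (-0.3801, -0.7016, 0.3801, 0.4678).
e_1·a_3 = (-0.5963)·4 + 0.4472·4 + 0.5963·(-3) + (-0.2981)·4 = -3.5777; e_2·a_3 = (-0.3801)·4 + (-0.7016)·4 + 0.3801·(-3) + 0.4678·4 = -3.5959.
u_3 = a_3 + 3.5777·e_1 + 3.5959·e_2 = (0.5000, 3.0769, 0.5000, 4.6154).
‖u_3‖ = 5.5919, so e_3 = (0.0894, 0.5502, 0.0894, 0.8254).

e_3 = (0.0894, 0.5502, 0.0894, 0.8254)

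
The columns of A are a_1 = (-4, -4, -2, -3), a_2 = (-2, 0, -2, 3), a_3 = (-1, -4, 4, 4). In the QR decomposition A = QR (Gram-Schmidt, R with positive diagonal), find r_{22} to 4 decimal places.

a_1 = (-4, -4, -2, -3); ‖a_1‖ = 6.7082, so e_1 = (-0.5963, -0.5963, -0.2981, -0.4472).
e_1·a_2 = (-0.5963)·(-2) + (-0.5963)·0 + (-0.2981)·(-2) + (-0.4472)·3 = 0.4472.
u_2 = a_2 − 0.4472·e_1 = (-1.7333, 0.2667, -1.8667, 3.2000).
r_{22} = ‖u_2‖ = 4.0988.

r_{22} = 4.0988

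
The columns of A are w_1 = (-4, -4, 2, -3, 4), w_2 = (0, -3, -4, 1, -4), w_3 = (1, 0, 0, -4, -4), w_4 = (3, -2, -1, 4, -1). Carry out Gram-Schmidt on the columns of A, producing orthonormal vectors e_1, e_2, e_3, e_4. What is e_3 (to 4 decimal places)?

e_1 = w_1/‖w_1‖ = (-4, -4, 2, -3, 4)/7.8102 = (-0.5121, -0.5121, 0.2561, -0.3841, 0.5121).
r_{12} = e_1·w_2 = -1.9206.
u_2 = w_2 + 1.9206·e_1 = (-0.9836, -3.9836, -3.5082, 0.2623, -3.0164).
‖u_2‖ = 6.1896, so e_2 = (-0.1589, -0.6436, -0.5668, 0.0424, -0.4873).
r_{13} = e_1·w_3 = -1.0243; r_{23} = e_2·w_3 = 1.6209.
u_3 = w_3 + 1.0243·e_1 − 1.6209·e_2 = (0.7330, 0.5186, 1.1810, -4.4621, -2.6855).
‖u_3‖ = 5.4151, so e_3 = (0.1354, 0.0958, 0.2181, -0.8240, -0.4959).

e_3 = (0.1354, 0.0958, 0.2181, -0.8240, -0.4959)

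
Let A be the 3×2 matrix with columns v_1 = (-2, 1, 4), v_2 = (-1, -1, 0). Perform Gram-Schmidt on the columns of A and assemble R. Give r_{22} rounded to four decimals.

e_1 = v_1/‖v_1‖ = (-2, 1, 4)/4.5826 = (-0.4364, 0.2182, 0.8729).
r_{12} = e_1·v_2 = 0.2182.
u_2 = v_2 − 0.2182·e_1 = (-0.9048, -1.0476, -0.1905).
r_{22} = ‖u_2‖ = 1.3973.

r_{22} = 1.3973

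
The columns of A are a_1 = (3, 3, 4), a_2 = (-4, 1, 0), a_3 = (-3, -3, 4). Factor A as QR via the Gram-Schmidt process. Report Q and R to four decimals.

q_1 = a_1/‖a_1‖ = (3, 3, 4)/5.8310 = (0.5145, 0.5145, 0.6860).
r_{12} = q_1·a_2 = -1.5435.
u_2 = a_2 + 1.5435·q_1 = (-3.2059, 1.7941, 1.0588).
‖u_2‖ = 3.8233, so q_2 = (-0.8385, 0.4693, 0.2769).
r_{13} = q_1·a_3 = -0.3430; r_{23} = q_2·a_3 = 2.2155.
u_3 = a_3 + 0.3430·q_1 − 2.2155·q_2 = (-0.9658, -3.8632, 3.6217).
‖u_3‖ = 5.3827, so q_3 = (-0.1794, -0.7177, 0.6728).

Q = [[0.5145, -0.8385, -0.1794], [0.5145, 0.4693, -0.7177], [0.6860, 0.2769, 0.6728]], R = [[5.8310, -1.5435, -0.3430], [0.0000, 3.8233, 2.2155], [0.0000, 0.0000, 5.3827]]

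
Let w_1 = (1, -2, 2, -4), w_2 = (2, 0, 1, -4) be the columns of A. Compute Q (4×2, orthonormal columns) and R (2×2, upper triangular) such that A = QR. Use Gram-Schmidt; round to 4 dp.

Q = [[0.2000, 0.5367], [-0.4000, 0.7155], [0.4000, -0.2683], [-0.8000, -0.3578]], R = [[5.0000, 4.0000], [0.0000, 2.2361]]

q_1 = w_1/‖w_1‖ = (1, -2, 2, -4)/5.0000 = (0.2000, -0.4000, 0.4000, -0.8000).
r_{12} = q_1·w_2 = 4.0000.
u_2 = w_2 − 4.0000·q_1 = (1.2000, 1.6000, -0.6000, -0.8000).
‖u_2‖ = 2.2361, so q_2 = (0.5367, 0.7155, -0.2683, -0.3578).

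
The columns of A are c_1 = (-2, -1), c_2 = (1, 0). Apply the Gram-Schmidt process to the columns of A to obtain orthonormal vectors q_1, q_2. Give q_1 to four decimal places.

c_1 = (-2, -1); ‖c_1‖ = 2.2361, so q_1 = (-0.8944, -0.4472).

q_1 = (-0.8944, -0.4472)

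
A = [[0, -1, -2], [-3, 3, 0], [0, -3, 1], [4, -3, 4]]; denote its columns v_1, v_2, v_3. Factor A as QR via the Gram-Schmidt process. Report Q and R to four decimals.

v_1 = (0, -3, 0, 4); ‖v_1‖ = 5.0000, so e_1 = (0.0000, -0.6000, 0.0000, 0.8000).
e_1·v_2 = 0.0000·(-1) + (-0.6000)·3 + 0.0000·(-3) + 0.8000·(-3) = -4.2000.
u_2 = v_2 + 4.2000·e_1 = (-1.0000, 0.4800, -3.0000, 0.3600).
‖u_2‖ = 3.2187, so e_2 = (-0.3107, 0.1491, -0.9321, 0.1118).
e_1·v_3 = 0.0000·(-2) + (-0.6000)·0 + 0.0000·1 + 0.8000·4 = 3.2000; e_2·v_3 = (-0.3107)·(-2) + 0.1491·0 + (-0.9321)·1 + 0.1118·4 = 0.1367.
u_3 = v_3 − 3.2000·e_1 − 0.1367·e_2 = (-1.9575, 1.8996, 1.1274, 1.4247).
‖u_3‖ = 3.2774, so e_3 = (-0.5973, 0.5796, 0.3440, 0.4347).

Q = [[0.0000, -0.3107, -0.5973], [-0.6000, 0.1491, 0.5796], [0.0000, -0.9321, 0.3440], [0.8000, 0.1118, 0.4347]], R = [[5.0000, -4.2000, 3.2000], [0.0000, 3.2187, 0.1367], [0.0000, 0.0000, 3.2774]]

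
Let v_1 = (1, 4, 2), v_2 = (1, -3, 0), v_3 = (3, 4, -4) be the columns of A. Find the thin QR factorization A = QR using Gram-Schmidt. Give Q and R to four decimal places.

Q = [[0.2182, 0.7402, 0.6360], [0.8729, -0.4395, 0.2120], [0.4364, 0.5089, -0.7420]], R = [[4.5826, -2.4004, 2.4004], [0.0000, 2.0587, -1.5729], [0.0000, 0.0000, 5.7240]]

v_1 = (1, 4, 2); ‖v_1‖ = 4.5826, so e_1 = (0.2182, 0.8729, 0.4364).
e_1·v_2 = 0.2182·1 + 0.8729·(-3) + 0.4364·0 = -2.4004.
u_2 = v_2 + 2.4004·e_1 = (1.5238, -0.9048, 1.0476).
‖u_2‖ = 2.0587, so e_2 = (0.7402, -0.4395, 0.5089).
e_1·v_3 = 0.2182·3 + 0.8729·4 + 0.4364·(-4) = 2.4004; e_2·v_3 = 0.7402·3 + (-0.4395)·4 + 0.5089·(-4) = -1.5729.
u_3 = v_3 − 2.4004·e_1 + 1.5729·e_2 = (3.6404, 1.2135, -4.2472).
‖u_3‖ = 5.7240, so e_3 = (0.6360, 0.2120, -0.7420).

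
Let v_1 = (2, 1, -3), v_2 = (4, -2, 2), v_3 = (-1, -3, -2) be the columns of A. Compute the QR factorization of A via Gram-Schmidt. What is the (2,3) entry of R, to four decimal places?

v_1 = (2, 1, -3); ‖v_1‖ = 3.7417, so q_1 = (0.5345, 0.2673, -0.8018).
q_1·v_2 = 0.5345·4 + 0.2673·(-2) + (-0.8018)·2 = 0.0000.
u_2 = v_2 + 0.0000·q_1 = (4.0000, -2.0000, 2.0000).
‖u_2‖ = 4.8990, so q_2 = (0.8165, -0.4082, 0.4082).
r_{23} = q_2·v_3 = -0.4082.

r_{23} = -0.4082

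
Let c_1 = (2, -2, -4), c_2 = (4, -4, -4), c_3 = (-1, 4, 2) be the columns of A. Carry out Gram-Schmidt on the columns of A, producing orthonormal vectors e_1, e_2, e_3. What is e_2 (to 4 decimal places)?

c_1 = (2, -2, -4); ‖c_1‖ = 4.8990, so e_1 = (0.4082, -0.4082, -0.8165).
e_1·c_2 = 0.4082·4 + (-0.4082)·(-4) + (-0.8165)·(-4) = 6.5320.
u_2 = c_2 − 6.5320·e_1 = (1.3333, -1.3333, 1.3333).
‖u_2‖ = 2.3094, so e_2 = (0.5774, -0.5774, 0.5774).

e_2 = (0.5774, -0.5774, 0.5774)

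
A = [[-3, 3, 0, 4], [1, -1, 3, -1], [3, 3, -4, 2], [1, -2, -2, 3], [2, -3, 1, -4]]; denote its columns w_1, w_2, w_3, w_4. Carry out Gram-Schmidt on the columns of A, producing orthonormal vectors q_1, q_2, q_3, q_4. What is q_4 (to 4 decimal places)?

q_4 = (0.3044, 0.6205, 0.0637, 0.6630, -0.2806)

q_1 = w_1/‖w_1‖ = (-3, 1, 3, 1, 2)/4.8990 = (-0.6124, 0.2041, 0.6124, 0.2041, 0.4082).
r_{12} = q_1·w_2 = -1.8371.
u_2 = w_2 + 1.8371·q_1 = (1.8750, -0.6250, 4.1250, -1.6250, -2.2500).
‖u_2‖ = 5.3502, so q_2 = (0.3505, -0.1168, 0.7710, -0.3037, -0.4205).
r_{13} = q_1·w_3 = -1.8371; r_{23} = q_2·w_3 = -3.2475.
u_3 = w_3 + 1.8371·q_1 + 3.2475·q_2 = (0.0131, 2.9956, -0.3712, -2.6114, 0.3843).
‖u_3‖ = 4.0098, so q_3 = (0.0033, 0.7471, -0.0926, -0.6512, 0.0958).
r_{14} = q_1·w_4 = -2.4495; r_{24} = q_2·w_4 = 3.8316; r_{34} = q_3·w_4 = -3.2562.
u_4 = w_4 + 2.4495·q_1 − 3.8316·q_2 + 3.2562·q_3 = (1.1678, 2.3802, 0.2444, 2.5432, -1.0766).
‖u_4‖ = 3.8361, so q_4 = (0.3044, 0.6205, 0.0637, 0.6630, -0.2806).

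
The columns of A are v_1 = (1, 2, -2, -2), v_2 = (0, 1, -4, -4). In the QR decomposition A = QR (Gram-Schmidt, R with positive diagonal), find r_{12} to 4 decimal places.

e_1 = v_1/‖v_1‖ = (1, 2, -2, -2)/3.6056 = (0.2774, 0.5547, -0.5547, -0.5547).
r_{12} = e_1·v_2 = 4.9923.

r_{12} = 4.9923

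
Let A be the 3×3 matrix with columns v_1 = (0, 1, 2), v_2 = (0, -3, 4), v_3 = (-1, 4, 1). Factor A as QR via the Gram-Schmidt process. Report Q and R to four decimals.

q_1 = v_1/‖v_1‖ = (0, 1, 2)/2.2361 = (0.0000, 0.4472, 0.8944).
r_{12} = q_1·v_2 = 2.2361.
u_2 = v_2 − 2.2361·q_1 = (0.0000, -4.0000, 2.0000).
‖u_2‖ = 4.4721, so q_2 = (0.0000, -0.8944, 0.4472).
r_{13} = q_1·v_3 = 2.6833; r_{23} = q_2·v_3 = -3.1305.
u_3 = v_3 − 2.6833·q_1 + 3.1305·q_2 = (-1.0000, 0.0000, 0.0000).
‖u_3‖ = 1.0000, so q_3 = (-1.0000, 0.0000, 0.0000).

Q = [[0.0000, 0.0000, -1.0000], [0.4472, -0.8944, 0.0000], [0.8944, 0.4472, 0.0000]], R = [[2.2361, 2.2361, 2.6833], [0.0000, 4.4721, -3.1305], [0.0000, 0.0000, 1.0000]]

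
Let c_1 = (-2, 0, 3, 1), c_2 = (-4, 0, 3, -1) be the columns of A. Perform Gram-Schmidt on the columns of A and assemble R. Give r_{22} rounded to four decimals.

c_1 = (-2, 0, 3, 1); ‖c_1‖ = 3.7417, so e_1 = (-0.5345, 0.0000, 0.8018, 0.2673).
e_1·c_2 = (-0.5345)·(-4) + 0.0000·0 + 0.8018·3 + 0.2673·(-1) = 4.2762.
u_2 = c_2 − 4.2762·e_1 = (-1.7143, 0.0000, -0.4286, -2.1429).
r_{22} = ‖u_2‖ = 2.7775.

r_{22} = 2.7775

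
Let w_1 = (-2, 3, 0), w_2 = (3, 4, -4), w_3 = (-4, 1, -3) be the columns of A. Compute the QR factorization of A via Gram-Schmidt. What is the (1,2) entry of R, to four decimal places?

r_{12} = 1.6641

w_1 = (-2, 3, 0); ‖w_1‖ = 3.6056, so q_1 = (-0.5547, 0.8321, 0.0000).
r_{12} = q_1·w_2 = 1.6641.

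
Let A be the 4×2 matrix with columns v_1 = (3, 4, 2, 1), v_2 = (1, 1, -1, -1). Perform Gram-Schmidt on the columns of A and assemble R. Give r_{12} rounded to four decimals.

q_1 = v_1/‖v_1‖ = (3, 4, 2, 1)/5.4772 = (0.5477, 0.7303, 0.3651, 0.1826).
r_{12} = q_1·v_2 = 0.7303.

r_{12} = 0.7303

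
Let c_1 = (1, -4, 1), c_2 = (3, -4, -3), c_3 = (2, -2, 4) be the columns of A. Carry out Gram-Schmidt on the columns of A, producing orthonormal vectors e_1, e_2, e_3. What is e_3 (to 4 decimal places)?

c_1 = (1, -4, 1); ‖c_1‖ = 4.2426, so e_1 = (0.2357, -0.9428, 0.2357).
e_1·c_2 = 0.2357·3 + (-0.9428)·(-4) + 0.2357·(-3) = 3.7712.
u_2 = c_2 − 3.7712·e_1 = (2.1111, -0.4444, -3.8889).
‖u_2‖ = 4.4472, so e_2 = (0.4747, -0.0999, -0.8745).
e_1·c_3 = 0.2357·2 + (-0.9428)·(-2) + 0.2357·4 = 3.2998; e_2·c_3 = 0.4747·2 + (-0.0999)·(-2) + (-0.8745)·4 = -2.3485.
u_3 = c_3 − 3.2998·e_1 + 2.3485·e_2 = (2.3371, 0.8764, 1.1685).
‖u_3‖ = 2.7560, so e_3 = (0.8480, 0.3180, 0.4240).

e_3 = (0.8480, 0.3180, 0.4240)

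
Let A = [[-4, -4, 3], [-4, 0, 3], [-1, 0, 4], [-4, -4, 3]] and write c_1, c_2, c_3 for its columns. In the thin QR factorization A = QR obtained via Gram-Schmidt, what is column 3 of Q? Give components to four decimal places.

c_1 = (-4, -4, -1, -4); ‖c_1‖ = 7.0000, so q_1 = (-0.5714, -0.5714, -0.1429, -0.5714).
q_1·c_2 = (-0.5714)·(-4) + (-0.5714)·0 + (-0.1429)·0 + (-0.5714)·(-4) = 4.5714.
u_2 = c_2 − 4.5714·q_1 = (-1.3878, 2.6122, 0.6531, -1.3878).
‖u_2‖ = 3.3320, so q_2 = (-0.4165, 0.7840, 0.1960, -0.4165).
q_1·c_3 = (-0.5714)·3 + (-0.5714)·3 + (-0.1429)·4 + (-0.5714)·3 = -5.7143; q_2·c_3 = (-0.4165)·3 + 0.7840·3 + 0.1960·4 + (-0.4165)·3 = 0.6370.
u_3 = c_3 + 5.7143·q_1 − 0.6370·q_2 = (0.0000, -0.7647, 3.0588, 0.0000).
‖u_3‖ = 3.1530, so q_3 = (0.0000, -0.2425, 0.9701, 0.0000).

q_3 = (0.0000, -0.2425, 0.9701, 0.0000)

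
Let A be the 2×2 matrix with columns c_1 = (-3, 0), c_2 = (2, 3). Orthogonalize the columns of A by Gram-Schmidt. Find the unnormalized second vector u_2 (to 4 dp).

u_2 = (0.0000, 3.0000)

c_1 = (-3, 0); ‖c_1‖ = 3.0000, so e_1 = (-1.0000, 0.0000).
e_1·c_2 = (-1.0000)·2 + 0.0000·3 = -2.0000.
u_2 = c_2 + 2.0000·e_1 = (0.0000, 3.0000).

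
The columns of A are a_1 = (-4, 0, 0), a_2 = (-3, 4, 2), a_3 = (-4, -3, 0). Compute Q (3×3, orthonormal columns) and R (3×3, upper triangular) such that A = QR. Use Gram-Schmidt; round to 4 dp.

Q = [[-1.0000, 0.0000, 0.0000], [0.0000, 0.8944, -0.4472], [0.0000, 0.4472, 0.8944]], R = [[4.0000, 3.0000, 4.0000], [0.0000, 4.4721, -2.6833], [0.0000, 0.0000, 1.3416]]

a_1 = (-4, 0, 0); ‖a_1‖ = 4.0000, so q_1 = (-1.0000, 0.0000, 0.0000).
q_1·a_2 = (-1.0000)·(-3) + 0.0000·4 + 0.0000·2 = 3.0000.
u_2 = a_2 − 3.0000·q_1 = (0.0000, 4.0000, 2.0000).
‖u_2‖ = 4.4721, so q_2 = (0.0000, 0.8944, 0.4472).
q_1·a_3 = (-1.0000)·(-4) + 0.0000·(-3) + 0.0000·0 = 4.0000; q_2·a_3 = 0.0000·(-4) + 0.8944·(-3) + 0.4472·0 = -2.6833.
u_3 = a_3 − 4.0000·q_1 + 2.6833·q_2 = (0.0000, -0.6000, 1.2000).
‖u_3‖ = 1.3416, so q_3 = (0.0000, -0.4472, 0.8944).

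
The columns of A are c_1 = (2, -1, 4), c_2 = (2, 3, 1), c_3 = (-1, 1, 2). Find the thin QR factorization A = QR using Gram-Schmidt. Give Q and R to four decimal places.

Q = [[0.4364, 0.4258, -0.7926], [-0.2182, 0.9047, 0.3658], [0.8729, 0.0133, 0.4878]], R = [[4.5826, 1.0911, 1.0911], [0.0000, 3.5790, 0.5056], [0.0000, 0.0000, 2.1340]]

c_1 = (2, -1, 4); ‖c_1‖ = 4.5826, so e_1 = (0.4364, -0.2182, 0.8729).
e_1·c_2 = 0.4364·2 + (-0.2182)·3 + 0.8729·1 = 1.0911.
u_2 = c_2 − 1.0911·e_1 = (1.5238, 3.2381, 0.0476).
‖u_2‖ = 3.5790, so e_2 = (0.4258, 0.9047, 0.0133).
e_1·c_3 = 0.4364·(-1) + (-0.2182)·1 + 0.8729·2 = 1.0911; e_2·c_3 = 0.4258·(-1) + 0.9047·1 + 0.0133·2 = 0.5056.
u_3 = c_3 − 1.0911·e_1 − 0.5056·e_2 = (-1.6914, 0.7807, 1.0409).
‖u_3‖ = 2.1340, so e_3 = (-0.7926, 0.3658, 0.4878).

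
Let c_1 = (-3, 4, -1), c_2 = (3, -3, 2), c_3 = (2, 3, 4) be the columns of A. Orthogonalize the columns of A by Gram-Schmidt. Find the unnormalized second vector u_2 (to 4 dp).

c_1 = (-3, 4, -1); ‖c_1‖ = 5.0990, so q_1 = (-0.5883, 0.7845, -0.1961).
q_1·c_2 = (-0.5883)·3 + 0.7845·(-3) + (-0.1961)·2 = -4.5107.
u_2 = c_2 + 4.5107·q_1 = (0.3462, 0.5385, 1.1154).

u_2 = (0.3462, 0.5385, 1.1154)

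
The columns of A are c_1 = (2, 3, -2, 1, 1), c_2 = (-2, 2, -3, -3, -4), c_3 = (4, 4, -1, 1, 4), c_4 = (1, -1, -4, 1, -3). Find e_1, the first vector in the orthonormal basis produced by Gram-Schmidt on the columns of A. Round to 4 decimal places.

e_1 = (0.4588, 0.6882, -0.4588, 0.2294, 0.2294)

c_1 = (2, 3, -2, 1, 1); ‖c_1‖ = 4.3589, so e_1 = (0.4588, 0.6882, -0.4588, 0.2294, 0.2294).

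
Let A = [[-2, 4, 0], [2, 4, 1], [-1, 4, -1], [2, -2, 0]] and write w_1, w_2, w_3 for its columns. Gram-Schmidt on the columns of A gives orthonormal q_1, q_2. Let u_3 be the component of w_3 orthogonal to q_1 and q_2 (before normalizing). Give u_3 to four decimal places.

u_3 = (0.3529, 0.3333, -0.9020, -0.4314)

w_1 = (-2, 2, -1, 2); ‖w_1‖ = 3.6056, so q_1 = (-0.5547, 0.5547, -0.2774, 0.5547).
q_1·w_2 = (-0.5547)·4 + 0.5547·4 + (-0.2774)·4 + 0.5547·(-2) = -2.2188.
u_2 = w_2 + 2.2188·q_1 = (2.7692, 5.2308, 3.3846, -0.7692).
‖u_2‖ = 6.8613, so q_2 = (0.4036, 0.7624, 0.4933, -0.1121).
q_1·w_3 = (-0.5547)·0 + 0.5547·1 + (-0.2774)·(-1) + 0.5547·0 = 0.8321; q_2·w_3 = 0.4036·0 + 0.7624·1 + 0.4933·(-1) + (-0.1121)·0 = 0.2691.
u_3 = w_3 − 0.8321·q_1 − 0.2691·q_2 = (0.3529, 0.3333, -0.9020, -0.4314).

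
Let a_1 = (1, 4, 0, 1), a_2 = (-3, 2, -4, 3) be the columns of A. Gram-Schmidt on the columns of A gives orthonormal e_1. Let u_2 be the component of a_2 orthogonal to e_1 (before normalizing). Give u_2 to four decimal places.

a_1 = (1, 4, 0, 1); ‖a_1‖ = 4.2426, so e_1 = (0.2357, 0.9428, 0.0000, 0.2357).
e_1·a_2 = 0.2357·(-3) + 0.9428·2 + 0.0000·(-4) + 0.2357·3 = 1.8856.
u_2 = a_2 − 1.8856·e_1 = (-3.4444, 0.2222, -4.0000, 2.5556).

u_2 = (-3.4444, 0.2222, -4.0000, 2.5556)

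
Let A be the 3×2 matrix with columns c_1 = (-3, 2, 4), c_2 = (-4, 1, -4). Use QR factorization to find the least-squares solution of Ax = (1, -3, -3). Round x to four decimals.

x = (-0.7167, 0.1081)

q_1 = c_1/‖c_1‖ = (-3, 2, 4)/5.3852 = (-0.5571, 0.3714, 0.7428).
r_{12} = q_1·c_2 = -0.3714.
u_2 = c_2 + 0.3714·q_1 = (-4.2069, 1.1379, -3.7241).
‖u_2‖ = 5.7325, so q_2 = (-0.7339, 0.1985, -0.6496).
Qᵀb = (-3.8996, 0.6196).
Back-substitute: x_2 = 0.6196/5.7325 = 0.1081.
x_1 = (-3.8996 + 0.3714·0.1081)/5.3852 = -0.7167.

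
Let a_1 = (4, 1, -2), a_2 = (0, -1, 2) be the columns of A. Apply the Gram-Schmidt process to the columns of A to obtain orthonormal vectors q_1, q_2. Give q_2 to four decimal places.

q_2 = (0.4880, -0.3904, 0.7807)

q_1 = a_1/‖a_1‖ = (4, 1, -2)/4.5826 = (0.8729, 0.2182, -0.4364).
r_{12} = q_1·a_2 = -1.0911.
u_2 = a_2 + 1.0911·q_1 = (0.9524, -0.7619, 1.5238).
‖u_2‖ = 1.9518, so q_2 = (0.4880, -0.3904, 0.7807).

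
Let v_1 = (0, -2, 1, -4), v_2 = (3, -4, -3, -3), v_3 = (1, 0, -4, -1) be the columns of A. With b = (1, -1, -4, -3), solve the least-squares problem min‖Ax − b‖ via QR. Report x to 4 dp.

x = (0.4831, -0.0085, 1.1196)

q_1 = v_1/‖v_1‖ = (0, -2, 1, -4)/4.5826 = (0.0000, -0.4364, 0.2182, -0.8729).
r_{12} = q_1·v_2 = 3.7097.
u_2 = v_2 − 3.7097·q_1 = (3.0000, -2.3810, -3.8095, 0.2381).
‖u_2‖ = 5.4072, so q_2 = (0.5548, -0.4403, -0.7045, 0.0440).
r_{13} = q_1·v_3 = 0.0000; r_{23} = q_2·v_3 = 3.3289.
u_3 = v_3 + 0.0000·q_1 − 3.3289·q_2 = (-0.8469, 1.4658, -1.6547, -1.1466).
‖u_3‖ = 2.6303, so q_3 = (-0.3220, 0.5573, -0.6291, -0.4359).
Qᵀb = (2.1822, 3.6811, 2.9449).
Back-substitute: x_3 = 2.9449/2.6303 = 1.1196.
x_2 = (3.6811 − 3.3289·1.1196)/5.4072 = -0.0085.
x_1 = (2.1822 − 3.7097·(-0.0085) + 0.0000·1.1196)/4.5826 = 0.4831.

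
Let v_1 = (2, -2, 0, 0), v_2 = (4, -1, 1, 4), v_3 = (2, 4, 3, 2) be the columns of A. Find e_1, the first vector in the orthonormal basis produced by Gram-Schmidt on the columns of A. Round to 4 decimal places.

v_1 = (2, -2, 0, 0); ‖v_1‖ = 2.8284, so e_1 = (0.7071, -0.7071, 0.0000, 0.0000).

e_1 = (0.7071, -0.7071, 0.0000, 0.0000)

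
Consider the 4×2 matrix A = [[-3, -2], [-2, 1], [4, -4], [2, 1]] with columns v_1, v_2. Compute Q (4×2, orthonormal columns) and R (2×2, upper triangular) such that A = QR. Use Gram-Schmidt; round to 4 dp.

Q = [[-0.5222, -0.6679], [-0.3482, 0.0904], [0.6963, -0.6401], [0.3482, 0.3687]], R = [[5.7446, -1.7408], [0.0000, 4.3554]]

q_1 = v_1/‖v_1‖ = (-3, -2, 4, 2)/5.7446 = (-0.5222, -0.3482, 0.6963, 0.3482).
r_{12} = q_1·v_2 = -1.7408.
u_2 = v_2 + 1.7408·q_1 = (-2.9091, 0.3939, -2.7879, 1.6061).
‖u_2‖ = 4.3554, so q_2 = (-0.6679, 0.0904, -0.6401, 0.3687).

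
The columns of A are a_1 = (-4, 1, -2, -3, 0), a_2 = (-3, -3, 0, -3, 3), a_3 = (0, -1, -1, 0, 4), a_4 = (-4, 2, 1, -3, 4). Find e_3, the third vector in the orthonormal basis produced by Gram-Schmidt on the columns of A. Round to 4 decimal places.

a_1 = (-4, 1, -2, -3, 0); ‖a_1‖ = 5.4772, so e_1 = (-0.7303, 0.1826, -0.3651, -0.5477, 0.0000).
e_1·a_2 = (-0.7303)·(-3) + 0.1826·(-3) + (-0.3651)·0 + (-0.5477)·(-3) + 0.0000·3 = 3.2863.
u_2 = a_2 − 3.2863·e_1 = (-0.6000, -3.6000, 1.2000, -1.2000, 3.0000).
‖u_2‖ = 5.0200, so e_2 = (-0.1195, -0.7171, 0.2390, -0.2390, 0.5976).
e_1·a_3 = (-0.7303)·0 + 0.1826·(-1) + (-0.3651)·(-1) + (-0.5477)·0 + 0.0000·4 = 0.1826; e_2·a_3 = (-0.1195)·0 + (-0.7171)·(-1) + 0.2390·(-1) + (-0.2390)·0 + 0.5976·4 = 2.8685.
u_3 = a_3 − 0.1826·e_1 − 2.8685·e_2 = (0.4762, 1.0238, -1.6190, 0.7857, 2.2857).
‖u_3‖ = 3.1206, so e_3 = (0.1526, 0.3281, -0.5188, 0.2518, 0.7325).

e_3 = (0.1526, 0.3281, -0.5188, 0.2518, 0.7325)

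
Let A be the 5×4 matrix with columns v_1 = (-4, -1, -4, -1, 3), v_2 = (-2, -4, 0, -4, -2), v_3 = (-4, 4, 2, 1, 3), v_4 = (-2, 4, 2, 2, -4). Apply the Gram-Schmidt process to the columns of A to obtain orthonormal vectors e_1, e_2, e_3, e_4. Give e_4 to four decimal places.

e_4 = (-0.3727, 0.3045, -0.3416, 0.2634, -0.7631)

v_1 = (-4, -1, -4, -1, 3); ‖v_1‖ = 6.5574, so e_1 = (-0.6100, -0.1525, -0.6100, -0.1525, 0.4575).
e_1·v_2 = (-0.6100)·(-2) + (-0.1525)·(-4) + (-0.6100)·0 + (-0.1525)·(-4) + 0.4575·(-2) = 1.5250.
u_2 = v_2 − 1.5250·e_1 = (-1.0698, -3.7674, 0.9302, -3.7674, -2.6977).
‖u_2‖ = 6.1379, so e_2 = (-0.1743, -0.6138, 0.1516, -0.6138, -0.4395).
e_1·v_3 = (-0.6100)·(-4) + (-0.1525)·4 + (-0.6100)·2 + (-0.1525)·1 + 0.4575·3 = 1.8300; e_2·v_3 = (-0.1743)·(-4) + (-0.6138)·4 + 0.1516·2 + (-0.6138)·1 + (-0.4395)·3 = -3.3872.
u_3 = v_3 − 1.8300·e_1 + 3.3872·e_2 = (-3.4741, 2.2000, 3.6296, -0.8000, 0.6741).
‖u_3‖ = 5.5837, so e_3 = (-0.6222, 0.3940, 0.6500, -0.1433, 0.1207).
e_1·v_4 = (-0.6100)·(-2) + (-0.1525)·4 + (-0.6100)·2 + (-0.1525)·2 + 0.4575·(-4) = -2.7450; e_2·v_4 = (-0.1743)·(-2) + (-0.6138)·4 + 0.1516·2 + (-0.6138)·2 + (-0.4395)·(-4) = -1.2731; e_3·v_4 = (-0.6222)·(-2) + 0.3940·4 + 0.6500·2 + (-0.1433)·2 + 0.1207·(-4) = 3.3510.
u_4 = v_4 + 2.7450·e_1 + 1.2731·e_2 − 3.3510·e_3 = (-1.8114, 1.4797, -1.6598, 1.2801, -3.7082).
‖u_4‖ = 4.8595, so e_4 = (-0.3727, 0.3045, -0.3416, 0.2634, -0.7631).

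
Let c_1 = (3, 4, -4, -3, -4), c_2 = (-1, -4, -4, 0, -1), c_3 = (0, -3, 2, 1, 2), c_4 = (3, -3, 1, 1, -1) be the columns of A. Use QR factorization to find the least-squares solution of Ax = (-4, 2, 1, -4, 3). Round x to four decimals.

x = (1.1924, -0.1426, 3.2379, -2.3033)

c_1 = (3, 4, -4, -3, -4); ‖c_1‖ = 8.1240, so q_1 = (0.3693, 0.4924, -0.4924, -0.3693, -0.4924).
q_1·c_2 = 0.3693·(-1) + 0.4924·(-4) + (-0.4924)·(-4) + (-0.3693)·0 + (-0.4924)·(-1) = 0.1231.
u_2 = c_2 − 0.1231·q_1 = (-1.0455, -4.0606, -3.9394, 0.0455, -0.9394).
‖u_2‖ = 5.8297, so q_2 = (-0.1793, -0.6965, -0.6758, 0.0078, -0.1611).
q_1·c_3 = 0.3693·0 + 0.4924·(-3) + (-0.4924)·2 + (-0.3693)·1 + (-0.4924)·2 = -3.8158; q_2·c_3 = (-0.1793)·0 + (-0.6965)·(-3) + (-0.6758)·2 + 0.0078·1 + (-0.1611)·2 = 0.4236.
u_3 = c_3 + 3.8158·q_1 − 0.4236·q_2 = (1.4851, -0.8261, 0.4075, -0.4124, 0.1895).
‖u_3‖ = 1.8055, so q_3 = (0.8225, -0.4576, 0.2257, -0.2284, 0.1049).
q_1·c_4 = 0.3693·3 + 0.4924·(-3) + (-0.4924)·1 + (-0.3693)·1 + (-0.4924)·(-1) = -0.7385; q_2·c_4 = (-0.1793)·3 + (-0.6965)·(-3) + (-0.6758)·1 + 0.0078·1 + (-0.1611)·(-1) = 1.0448; q_3·c_4 = 0.8225·3 + (-0.4576)·(-3) + 0.2257·1 + (-0.2284)·1 + 0.1049·(-1) = 3.7325.
u_4 = c_4 + 0.7385·q_1 − 1.0448·q_2 − 3.7325·q_3 = (0.3900, -0.2008, 0.5000, 1.5717, -1.5870).
‖u_4‖ = 2.3305, so q_4 = (0.1674, -0.0861, 0.2145, 0.6744, -0.6810).
Qᵀb = (-0.9847, -1.8661, -2.7510, -5.3677).
Back-substitute: x_4 = -5.3677/2.3305 = -2.3033.
x_3 = (-2.7510 − 3.7325·(-2.3033))/1.8055 = 3.2379.
x_2 = (-1.8661 − 0.4236·3.2379 − 1.0448·(-2.3033))/5.8297 = -0.1426.
x_1 = (-0.9847 − 0.1231·(-0.1426) + 3.8158·3.2379 + 0.7385·(-2.3033))/8.1240 = 1.1924.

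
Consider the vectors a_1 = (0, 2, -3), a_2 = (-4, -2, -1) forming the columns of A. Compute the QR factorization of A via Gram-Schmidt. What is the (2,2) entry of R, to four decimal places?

r_{22} = 4.5742

q_1 = a_1/‖a_1‖ = (0, 2, -3)/3.6056 = (0.0000, 0.5547, -0.8321).
r_{12} = q_1·a_2 = -0.2774.
u_2 = a_2 + 0.2774·q_1 = (-4.0000, -1.8462, -1.2308).
r_{22} = ‖u_2‖ = 4.5742.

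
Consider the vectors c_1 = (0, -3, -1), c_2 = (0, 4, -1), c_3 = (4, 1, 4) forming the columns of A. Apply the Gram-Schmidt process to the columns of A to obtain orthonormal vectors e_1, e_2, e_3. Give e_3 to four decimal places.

e_3 = (1.0000, 0.0000, 0.0000)

e_1 = c_1/‖c_1‖ = (0, -3, -1)/3.1623 = (0.0000, -0.9487, -0.3162).
r_{12} = e_1·c_2 = -3.4785.
u_2 = c_2 + 3.4785·e_1 = (0.0000, 0.7000, -2.1000).
‖u_2‖ = 2.2136, so e_2 = (0.0000, 0.3162, -0.9487).
r_{13} = e_1·c_3 = -2.2136; r_{23} = e_2·c_3 = -3.4785.
u_3 = c_3 + 2.2136·e_1 + 3.4785·e_2 = (4.0000, 0.0000, 0.0000).
‖u_3‖ = 4.0000, so e_3 = (1.0000, 0.0000, 0.0000).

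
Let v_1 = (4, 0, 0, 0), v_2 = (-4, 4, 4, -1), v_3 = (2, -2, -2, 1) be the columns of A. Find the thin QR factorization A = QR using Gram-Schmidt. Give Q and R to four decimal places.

Q = [[1.0000, 0.0000, 0.0000], [0.0000, 0.6963, 0.1231], [0.0000, 0.6963, 0.1231], [0.0000, -0.1741, 0.9847]], R = [[4.0000, -4.0000, 2.0000], [0.0000, 5.7446, -2.9593], [0.0000, 0.0000, 0.4924]]

v_1 = (4, 0, 0, 0); ‖v_1‖ = 4.0000, so e_1 = (1.0000, 0.0000, 0.0000, 0.0000).
e_1·v_2 = 1.0000·(-4) + 0.0000·4 + 0.0000·4 + 0.0000·(-1) = -4.0000.
u_2 = v_2 + 4.0000·e_1 = (0.0000, 4.0000, 4.0000, -1.0000).
‖u_2‖ = 5.7446, so e_2 = (0.0000, 0.6963, 0.6963, -0.1741).
e_1·v_3 = 1.0000·2 + 0.0000·(-2) + 0.0000·(-2) + 0.0000·1 = 2.0000; e_2·v_3 = 0.0000·2 + 0.6963·(-2) + 0.6963·(-2) + (-0.1741)·1 = -2.9593.
u_3 = v_3 − 2.0000·e_1 + 2.9593·e_2 = (0.0000, 0.0606, 0.0606, 0.4848).
‖u_3‖ = 0.4924, so e_3 = (0.0000, 0.1231, 0.1231, 0.9847).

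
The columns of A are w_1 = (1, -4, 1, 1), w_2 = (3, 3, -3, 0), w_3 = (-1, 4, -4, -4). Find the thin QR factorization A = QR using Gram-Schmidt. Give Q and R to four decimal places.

w_1 = (1, -4, 1, 1); ‖w_1‖ = 4.3589, so q_1 = (0.2294, -0.9177, 0.2294, 0.2294).
q_1·w_2 = 0.2294·3 + (-0.9177)·3 + 0.2294·(-3) + 0.2294·0 = -2.7530.
u_2 = w_2 + 2.7530·q_1 = (3.6316, 0.4737, -2.3684, 0.6316).
‖u_2‖ = 4.4069, so q_2 = (0.8241, 0.1075, -0.5374, 0.1433).
q_1·w_3 = 0.2294·(-1) + (-0.9177)·4 + 0.2294·(-4) + 0.2294·(-4) = -5.7354; q_2·w_3 = 0.8241·(-1) + 0.1075·4 + (-0.5374)·(-4) + 0.1433·(-4) = 1.1823.
u_3 = w_3 + 5.7354·q_1 − 1.1823·q_2 = (-0.6585, -1.3902, -2.0488, -2.8537).
‖u_3‖ = 3.8350, so q_3 = (-0.1717, -0.3625, -0.5342, -0.7441).

Q = [[0.2294, 0.8241, -0.1717], [-0.9177, 0.1075, -0.3625], [0.2294, -0.5374, -0.5342], [0.2294, 0.1433, -0.7441]], R = [[4.3589, -2.7530, -5.7354], [0.0000, 4.4069, 1.1823], [0.0000, 0.0000, 3.8350]]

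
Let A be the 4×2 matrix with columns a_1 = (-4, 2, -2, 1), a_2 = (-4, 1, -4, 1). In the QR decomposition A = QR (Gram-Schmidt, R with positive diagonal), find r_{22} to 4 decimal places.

a_1 = (-4, 2, -2, 1); ‖a_1‖ = 5.0000, so q_1 = (-0.8000, 0.4000, -0.4000, 0.2000).
q_1·a_2 = (-0.8000)·(-4) + 0.4000·1 + (-0.4000)·(-4) + 0.2000·1 = 5.4000.
u_2 = a_2 − 5.4000·q_1 = (0.3200, -1.1600, -1.8400, -0.0800).
r_{22} = ‖u_2‖ = 2.2000.

r_{22} = 2.2000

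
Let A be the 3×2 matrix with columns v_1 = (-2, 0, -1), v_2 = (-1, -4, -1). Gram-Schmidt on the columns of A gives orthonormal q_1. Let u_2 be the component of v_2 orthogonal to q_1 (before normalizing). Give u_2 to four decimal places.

u_2 = (0.2000, -4.0000, -0.4000)

q_1 = v_1/‖v_1‖ = (-2, 0, -1)/2.2361 = (-0.8944, 0.0000, -0.4472).
r_{12} = q_1·v_2 = 1.3416.
u_2 = v_2 − 1.3416·q_1 = (0.2000, -4.0000, -0.4000).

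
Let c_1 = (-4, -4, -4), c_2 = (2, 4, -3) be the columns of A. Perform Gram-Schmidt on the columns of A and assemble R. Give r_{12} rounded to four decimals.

r_{12} = -1.7321

q_1 = c_1/‖c_1‖ = (-4, -4, -4)/6.9282 = (-0.5774, -0.5774, -0.5774).
r_{12} = q_1·c_2 = -1.7321.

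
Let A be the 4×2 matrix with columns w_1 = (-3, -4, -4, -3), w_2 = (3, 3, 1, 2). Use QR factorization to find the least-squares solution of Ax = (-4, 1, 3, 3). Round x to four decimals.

w_1 = (-3, -4, -4, -3); ‖w_1‖ = 7.0711, so e_1 = (-0.4243, -0.5657, -0.5657, -0.4243).
e_1·w_2 = (-0.4243)·3 + (-0.5657)·3 + (-0.5657)·1 + (-0.4243)·2 = -4.3841.
u_2 = w_2 + 4.3841·e_1 = (1.1400, 0.5200, -1.4800, 0.1400).
‖u_2‖ = 1.9442, so e_2 = (0.5864, 0.2675, -0.7612, 0.0720).
Qᵀb = (-1.8385, -4.1456).
Back-substitute: x_2 = -4.1456/1.9442 = -2.1323.
x_1 = (-1.8385 + 4.3841·(-2.1323))/7.0711 = -1.5820.

x = (-1.5820, -2.1323)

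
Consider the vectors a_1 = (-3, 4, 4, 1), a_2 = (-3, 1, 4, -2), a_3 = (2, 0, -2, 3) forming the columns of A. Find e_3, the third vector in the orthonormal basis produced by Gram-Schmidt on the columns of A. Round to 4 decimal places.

e_3 = (0.1252, -0.5901, 0.5365, 0.5901)

a_1 = (-3, 4, 4, 1); ‖a_1‖ = 6.4807, so e_1 = (-0.4629, 0.6172, 0.6172, 0.1543).
e_1·a_2 = (-0.4629)·(-3) + 0.6172·1 + 0.6172·4 + 0.1543·(-2) = 4.1662.
u_2 = a_2 − 4.1662·e_1 = (-1.0714, -1.5714, 1.4286, -2.6429).
‖u_2‖ = 3.5557, so e_2 = (-0.3013, -0.4419, 0.4018, -0.7433).
e_1·a_3 = (-0.4629)·2 + 0.6172·0 + 0.6172·(-2) + 0.1543·3 = -1.6973; e_2·a_3 = (-0.3013)·2 + (-0.4419)·0 + 0.4018·(-2) + (-0.7433)·3 = -3.6360.
u_3 = a_3 + 1.6973·e_1 + 3.6360·e_2 = (0.1186, -0.5593, 0.5085, 0.5593).
‖u_3‖ = 0.9478, so e_3 = (0.1252, -0.5901, 0.5365, 0.5901).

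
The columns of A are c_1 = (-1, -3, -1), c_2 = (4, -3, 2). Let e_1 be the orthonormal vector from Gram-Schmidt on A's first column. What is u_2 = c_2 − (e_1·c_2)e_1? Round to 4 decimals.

c_1 = (-1, -3, -1); ‖c_1‖ = 3.3166, so e_1 = (-0.3015, -0.9045, -0.3015).
e_1·c_2 = (-0.3015)·4 + (-0.9045)·(-3) + (-0.3015)·2 = 0.9045.
u_2 = c_2 − 0.9045·e_1 = (4.2727, -2.1818, 2.2727).

u_2 = (4.2727, -2.1818, 2.2727)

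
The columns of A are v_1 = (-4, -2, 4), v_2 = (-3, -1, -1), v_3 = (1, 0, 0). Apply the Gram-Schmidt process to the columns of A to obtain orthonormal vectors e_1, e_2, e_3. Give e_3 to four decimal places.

v_1 = (-4, -2, 4); ‖v_1‖ = 6.0000, so e_1 = (-0.6667, -0.3333, 0.6667).
e_1·v_2 = (-0.6667)·(-3) + (-0.3333)·(-1) + 0.6667·(-1) = 1.6667.
u_2 = v_2 − 1.6667·e_1 = (-1.8889, -0.4444, -2.1111).
‖u_2‖ = 2.8674, so e_2 = (-0.6587, -0.1550, -0.7362).
e_1·v_3 = (-0.6667)·1 + (-0.3333)·0 + 0.6667·0 = -0.6667; e_2·v_3 = (-0.6587)·1 + (-0.1550)·0 + (-0.7362)·0 = -0.6587.
u_3 = v_3 + 0.6667·e_1 + 0.6587·e_2 = (0.1216, -0.3243, -0.0405).
‖u_3‖ = 0.3487, so e_3 = (0.3487, -0.9300, -0.1162).

e_3 = (0.3487, -0.9300, -0.1162)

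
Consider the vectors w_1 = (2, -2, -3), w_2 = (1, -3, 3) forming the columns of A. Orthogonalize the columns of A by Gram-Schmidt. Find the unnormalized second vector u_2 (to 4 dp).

u_2 = (1.1176, -3.1176, 2.8235)

w_1 = (2, -2, -3); ‖w_1‖ = 4.1231, so e_1 = (0.4851, -0.4851, -0.7276).
e_1·w_2 = 0.4851·1 + (-0.4851)·(-3) + (-0.7276)·3 = -0.2425.
u_2 = w_2 + 0.2425·e_1 = (1.1176, -3.1176, 2.8235).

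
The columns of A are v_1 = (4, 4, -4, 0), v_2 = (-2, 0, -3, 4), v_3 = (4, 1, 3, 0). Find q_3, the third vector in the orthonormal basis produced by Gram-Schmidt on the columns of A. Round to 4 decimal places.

v_1 = (4, 4, -4, 0); ‖v_1‖ = 6.9282, so q_1 = (0.5774, 0.5774, -0.5774, 0.0000).
q_1·v_2 = 0.5774·(-2) + 0.5774·0 + (-0.5774)·(-3) + 0.0000·4 = 0.5774.
u_2 = v_2 − 0.5774·q_1 = (-2.3333, -0.3333, -2.6667, 4.0000).
‖u_2‖ = 5.3541, so q_2 = (-0.4358, -0.0623, -0.4981, 0.7471).
q_1·v_3 = 0.5774·4 + 0.5774·1 + (-0.5774)·3 + 0.0000·0 = 1.1547; q_2·v_3 = (-0.4358)·4 + (-0.0623)·1 + (-0.4981)·3 + 0.7471·0 = -3.2996.
u_3 = v_3 − 1.1547·q_1 + 3.2996·q_2 = (1.8953, 0.1279, 2.0233, 2.4651).
‖u_3‖ = 3.7120, so q_3 = (0.5106, 0.0345, 0.5451, 0.6641).

q_3 = (0.5106, 0.0345, 0.5451, 0.6641)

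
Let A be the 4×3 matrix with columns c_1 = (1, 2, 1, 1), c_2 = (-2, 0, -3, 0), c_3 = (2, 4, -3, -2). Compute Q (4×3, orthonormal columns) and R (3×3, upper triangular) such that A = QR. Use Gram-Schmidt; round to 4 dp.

Q = [[0.3780, -0.4187, 0.5277], [0.7559, 0.4652, 0.2736], [0.3780, -0.7444, -0.3518], [0.3780, 0.2326, -0.7231]], R = [[2.6458, -1.8898, 1.8898], [0.0000, 3.0706, 2.7915], [0.0000, 0.0000, 4.6515]]

e_1 = c_1/‖c_1‖ = (1, 2, 1, 1)/2.6458 = (0.3780, 0.7559, 0.3780, 0.3780).
r_{12} = e_1·c_2 = -1.8898.
u_2 = c_2 + 1.8898·e_1 = (-1.2857, 1.4286, -2.2857, 0.7143).
‖u_2‖ = 3.0706, so e_2 = (-0.4187, 0.4652, -0.7444, 0.2326).
r_{13} = e_1·c_3 = 1.8898; r_{23} = e_2·c_3 = 2.7915.
u_3 = c_3 − 1.8898·e_1 − 2.7915·e_2 = (2.4545, 1.2727, -1.6364, -3.3636).
‖u_3‖ = 4.6515, so e_3 = (0.5277, 0.2736, -0.3518, -0.7231).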